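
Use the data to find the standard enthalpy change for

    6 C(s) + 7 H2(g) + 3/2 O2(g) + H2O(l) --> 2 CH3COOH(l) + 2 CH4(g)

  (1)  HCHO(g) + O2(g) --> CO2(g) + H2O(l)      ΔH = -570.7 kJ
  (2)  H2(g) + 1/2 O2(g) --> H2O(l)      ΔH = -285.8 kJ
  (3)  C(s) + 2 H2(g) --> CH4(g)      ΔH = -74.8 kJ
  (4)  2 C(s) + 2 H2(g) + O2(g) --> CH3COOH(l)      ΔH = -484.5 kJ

ΔH = -832.8 kJ

(1): not needed.
(2) reversed: +285.8 kJ
(3) × 2: (2)·(-74.8) = -149.6 kJ
(4) × 2: (2)·(-484.5) = -969.0 kJ
Summing the manipulated equations, ΔH = (+285.8) + (-149.6) + (-969.0) = -832.8 kJ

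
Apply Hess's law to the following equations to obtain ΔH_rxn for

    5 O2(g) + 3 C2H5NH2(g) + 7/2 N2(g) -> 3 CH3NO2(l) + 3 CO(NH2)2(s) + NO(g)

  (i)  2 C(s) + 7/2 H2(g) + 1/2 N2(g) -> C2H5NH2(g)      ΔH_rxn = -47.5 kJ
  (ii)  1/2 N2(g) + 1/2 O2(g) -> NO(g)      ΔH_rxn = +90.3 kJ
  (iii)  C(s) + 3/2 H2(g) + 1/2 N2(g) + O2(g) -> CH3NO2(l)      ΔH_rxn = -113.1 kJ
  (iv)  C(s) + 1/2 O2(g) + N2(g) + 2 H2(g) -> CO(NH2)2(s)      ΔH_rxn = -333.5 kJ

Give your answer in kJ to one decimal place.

ΔH_rxn = -1107.0 kJ

(i) reversed and × 3 (reverse to put C2H5NH2(g) on the reactant side; scale by 3 for the 3 C2H5NH2(g)): (-3)·(-47.5) = +142.5 kJ
(ii) as written (NO(g) already on the product side): +90.3 kJ
(iii) × 3 (×3 to match 3 CH3NO2(l) in the target): (3)·(-113.1) = -339.3 kJ
(iv) × 3 (scale by 3 for the 3 CO(NH2)2(s)): (3)·(-333.5) = -1000.5 kJ
Summing the manipulated equations, ΔH_rxn = (+142.5) + (+90.3) + (-339.3) + (-1000.5) = -1107.0 kJ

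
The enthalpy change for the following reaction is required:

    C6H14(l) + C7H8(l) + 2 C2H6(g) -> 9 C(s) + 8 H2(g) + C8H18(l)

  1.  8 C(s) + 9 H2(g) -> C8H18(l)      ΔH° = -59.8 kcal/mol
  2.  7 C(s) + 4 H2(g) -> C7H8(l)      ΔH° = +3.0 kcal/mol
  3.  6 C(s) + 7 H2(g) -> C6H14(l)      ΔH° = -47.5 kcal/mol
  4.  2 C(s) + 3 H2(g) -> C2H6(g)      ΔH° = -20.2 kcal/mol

eq. 1 as written: -59.8 kcal/mol
eq. 2 reversed: -3.0 kcal/mol
eq. 3 reversed: +47.5 kcal/mol
eq. 4 reversed and × 2: (-2)·(-20.2) = +40.4 kcal/mol
ΔH° = (-59.8) + (-3.0) + (+47.5) + (+40.4) = 25.1 kcal/mol

ΔH° = 25.1 kcal/mol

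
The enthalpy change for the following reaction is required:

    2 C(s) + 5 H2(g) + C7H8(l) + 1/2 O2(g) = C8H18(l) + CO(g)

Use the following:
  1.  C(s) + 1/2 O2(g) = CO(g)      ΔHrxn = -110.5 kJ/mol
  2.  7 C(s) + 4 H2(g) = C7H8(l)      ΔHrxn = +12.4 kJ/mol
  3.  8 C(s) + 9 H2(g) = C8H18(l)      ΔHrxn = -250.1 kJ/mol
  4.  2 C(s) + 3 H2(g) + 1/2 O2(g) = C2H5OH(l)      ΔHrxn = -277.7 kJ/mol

ΔHrxn = -373.0 kJ/mol

eq. 1 as written (CO(g) already on the product side): -110.5 kJ/mol
eq. 2 reversed (C7H8(l) must end up as a reactant): -12.4 kJ/mol
eq. 3 as written (C8H18(l) already on the product side): -250.1 kJ/mol
eq. 4: not needed (C2H5OH(l) appears nowhere else).
ΔHrxn = (-110.5) + (-12.4) + (-250.1) = -373.0 kJ/mol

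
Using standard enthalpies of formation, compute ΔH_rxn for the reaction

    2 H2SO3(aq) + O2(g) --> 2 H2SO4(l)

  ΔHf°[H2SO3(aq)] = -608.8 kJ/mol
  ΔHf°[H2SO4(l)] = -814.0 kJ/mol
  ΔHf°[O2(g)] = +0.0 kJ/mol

ΔH°rxn = Σ nΔHf°(products) − Σ nΔHf°(reactants).
Products: 2·(-814.0) = -1628.0
Reactants: 2·(-608.8) + 1·(+0.0) = -1217.6
ΔH_rxn = (-1628.0) − (-1217.6) = -410.4 kJ/mol

ΔH_rxn = -410.4 kJ/mol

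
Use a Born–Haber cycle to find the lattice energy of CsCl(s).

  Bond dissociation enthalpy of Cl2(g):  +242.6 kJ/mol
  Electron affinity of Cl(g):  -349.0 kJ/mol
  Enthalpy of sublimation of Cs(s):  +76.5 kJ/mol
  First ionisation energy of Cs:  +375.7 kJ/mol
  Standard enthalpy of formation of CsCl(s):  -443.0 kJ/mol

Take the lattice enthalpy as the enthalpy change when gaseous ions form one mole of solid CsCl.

ΔHf° = 1·ΔHsub + 1·(ΣIE) + 1/2·D(Cl2) + 1·EA + U
-443.0 = 1·(+76.5) + 1·(+375.7) + 1/2·(+242.6) + 1·(-349.0) + U
U = -443.0 − (+224.5) = -667.5 kJ/mol

U = -667.5 kJ/mol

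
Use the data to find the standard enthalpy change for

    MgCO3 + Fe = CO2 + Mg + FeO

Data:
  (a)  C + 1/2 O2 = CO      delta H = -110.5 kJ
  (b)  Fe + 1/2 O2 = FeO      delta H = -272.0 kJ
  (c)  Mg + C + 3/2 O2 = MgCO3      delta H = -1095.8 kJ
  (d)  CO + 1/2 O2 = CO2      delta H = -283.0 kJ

(a) as written: -110.5 kJ
(b) as written (FeO already on the product side): -272.0 kJ
(c) reversed (MgCO3 must end up as a reactant): +1095.8 kJ
(d) as written (CO2 already on the product side): -283.0 kJ
delta H = (1)·(-110.5) + (1)·(-272.0) + (-1)·(-1095.8) + (1)·(-283.0) = 430.3 kJ

delta H = 430.3 kJ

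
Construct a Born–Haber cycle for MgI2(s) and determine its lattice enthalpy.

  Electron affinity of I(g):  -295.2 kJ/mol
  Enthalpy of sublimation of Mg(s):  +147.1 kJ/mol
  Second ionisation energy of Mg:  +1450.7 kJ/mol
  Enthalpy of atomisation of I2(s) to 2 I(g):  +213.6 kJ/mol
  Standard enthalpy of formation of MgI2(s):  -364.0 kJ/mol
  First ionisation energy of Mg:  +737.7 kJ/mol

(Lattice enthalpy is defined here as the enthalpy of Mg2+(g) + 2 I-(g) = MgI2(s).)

ΔHf° = 1·ΔHsub + 1·(ΣIE) + 1·D(I2) + 2·EA + U
-364.0 = 1·(+147.1) + 1·(+2188.4) + 1·(+213.6) + 2·(-295.2) + U
U = -364.0 − (+1958.7) = -2322.7 kJ/mol

U = -2322.7 kJ/mol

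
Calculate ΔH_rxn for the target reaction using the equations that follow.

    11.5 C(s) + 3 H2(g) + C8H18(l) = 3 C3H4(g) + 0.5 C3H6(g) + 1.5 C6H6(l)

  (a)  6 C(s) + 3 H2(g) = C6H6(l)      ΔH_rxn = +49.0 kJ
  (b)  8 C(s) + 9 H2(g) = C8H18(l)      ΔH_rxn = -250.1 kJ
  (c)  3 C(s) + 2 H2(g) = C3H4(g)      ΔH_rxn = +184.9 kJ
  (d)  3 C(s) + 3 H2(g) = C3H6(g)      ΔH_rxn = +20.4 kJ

ΔH_rxn = 888.5 kJ

(a) × 3/2: (3/2)·(+49.0) = +73.5 kJ
(b) reversed: +250.1 kJ
(c) × 3: (3)·(+184.9) = +554.7 kJ
(d) × 1/2: (1/2)·(+20.4) = +10.2 kJ
Since enthalpy is a state function, ΔH_rxn = (3/2)·(+49.0) + (-1)·(-250.1) + (3)·(+184.9) + (1/2)·(+20.4) = 888.5 kJ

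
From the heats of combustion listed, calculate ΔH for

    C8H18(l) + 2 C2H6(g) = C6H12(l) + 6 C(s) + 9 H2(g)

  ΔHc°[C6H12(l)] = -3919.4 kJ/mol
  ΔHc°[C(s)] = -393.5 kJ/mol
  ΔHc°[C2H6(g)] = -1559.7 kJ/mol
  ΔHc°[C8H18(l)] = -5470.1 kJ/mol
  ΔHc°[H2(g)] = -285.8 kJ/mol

Using ΔH = Σ nΔHc°(reactants) − Σ nΔHc°(products):
= [1·(-5470.1) + 2·(-1559.7)] − [1·(-3919.4) + 6·(-393.5) + 9·(-285.8)]
= 263.1 kJ/mol

ΔH = 263.1 kJ/mol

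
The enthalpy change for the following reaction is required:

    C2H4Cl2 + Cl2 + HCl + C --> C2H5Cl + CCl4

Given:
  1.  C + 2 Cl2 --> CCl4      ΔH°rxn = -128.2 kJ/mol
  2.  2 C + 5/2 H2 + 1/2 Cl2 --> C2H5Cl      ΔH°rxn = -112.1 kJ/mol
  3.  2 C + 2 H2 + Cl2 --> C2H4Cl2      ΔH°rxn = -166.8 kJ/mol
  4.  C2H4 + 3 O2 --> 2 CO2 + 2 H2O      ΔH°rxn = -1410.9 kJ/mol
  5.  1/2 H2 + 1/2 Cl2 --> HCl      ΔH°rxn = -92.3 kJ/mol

ΔH°rxn = 18.8 kJ/mol

eq. 1 as written (CCl4 already on the product side): -128.2 kJ/mol
eq. 2 as written (C2H5Cl already on the product side): -112.1 kJ/mol
eq. 3 reversed (C2H4Cl2 must end up as a reactant): +166.8 kJ/mol
eq. 4: not needed (H2O appears nowhere else).
eq. 5 reversed (HCl must end up as a reactant): +92.3 kJ/mol
Combining the equations, ΔH°rxn = (-128.2) + (-112.1) + (+166.8) + (+92.3) = 18.8 kJ/mol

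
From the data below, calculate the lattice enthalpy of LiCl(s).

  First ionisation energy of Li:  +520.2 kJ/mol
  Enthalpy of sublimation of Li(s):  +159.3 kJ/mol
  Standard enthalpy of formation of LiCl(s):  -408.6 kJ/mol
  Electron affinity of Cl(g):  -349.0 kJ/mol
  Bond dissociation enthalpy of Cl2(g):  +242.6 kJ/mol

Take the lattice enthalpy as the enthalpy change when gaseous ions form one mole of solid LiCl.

ΔHf° = 1·ΔHsub + 1·(ΣIE) + 1/2·D(Cl2) + 1·EA + U
-408.6 = 1·(+159.3) + 1·(+520.2) + 1/2·(+242.6) + 1·(-349.0) + U
U = -408.6 − (+451.8) = -860.4 kJ/mol

U = -860.4 kJ/mol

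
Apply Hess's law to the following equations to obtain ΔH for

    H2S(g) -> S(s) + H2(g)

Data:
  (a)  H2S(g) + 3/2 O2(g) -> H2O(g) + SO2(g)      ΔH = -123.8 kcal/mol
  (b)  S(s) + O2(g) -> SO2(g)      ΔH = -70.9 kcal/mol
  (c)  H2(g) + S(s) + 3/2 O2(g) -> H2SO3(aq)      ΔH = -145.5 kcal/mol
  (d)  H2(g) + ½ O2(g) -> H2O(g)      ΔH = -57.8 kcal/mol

(a) as written (H2S(g) already on the reactant side): -123.8 kcal/mol
(b) reversed: +70.9 kcal/mol
(c): not needed (H2SO3(aq) appears nowhere else).
(d) reversed: +57.8 kcal/mol
Combining the equations, ΔH = (-123.8) + (+70.9) + (+57.8) = 4.9 kcal/mol

ΔH = 4.9 kcal/mol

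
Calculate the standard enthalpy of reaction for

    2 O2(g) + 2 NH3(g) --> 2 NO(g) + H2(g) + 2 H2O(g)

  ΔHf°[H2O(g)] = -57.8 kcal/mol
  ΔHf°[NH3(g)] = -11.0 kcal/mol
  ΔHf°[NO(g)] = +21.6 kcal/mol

Products: 2·(+21.6) + 1·(+0.0) + 2·(-57.8) = -72.4
Reactants: 2·(+0.0) + 2·(-11.0) = -22.0
ΔHrxn = (-72.4) − (-22.0) = -50.4 kcal/mol

ΔHrxn = -50.4 kcal/mol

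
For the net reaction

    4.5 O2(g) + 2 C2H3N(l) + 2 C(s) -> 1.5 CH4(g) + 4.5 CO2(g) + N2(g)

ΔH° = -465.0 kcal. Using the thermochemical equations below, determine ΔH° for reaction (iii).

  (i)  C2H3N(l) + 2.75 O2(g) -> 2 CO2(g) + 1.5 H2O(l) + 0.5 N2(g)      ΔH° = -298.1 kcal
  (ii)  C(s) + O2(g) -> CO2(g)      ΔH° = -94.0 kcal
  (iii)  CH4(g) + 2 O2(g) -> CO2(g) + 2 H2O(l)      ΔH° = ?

(i) × 2: (2)·(-298.1) = -596.2 kcal
(ii) × 2: (2)·(-94.0) = -188.0 kcal
(iii) reversed and × 3/2: contributes −3/2·x
-465.0 = (-596.2) + (-188.0) − 3/2·x
x = (-465.0 − (-784.2)) / (-3/2) = -212.8 kcal

ΔH° = -212.8 kcal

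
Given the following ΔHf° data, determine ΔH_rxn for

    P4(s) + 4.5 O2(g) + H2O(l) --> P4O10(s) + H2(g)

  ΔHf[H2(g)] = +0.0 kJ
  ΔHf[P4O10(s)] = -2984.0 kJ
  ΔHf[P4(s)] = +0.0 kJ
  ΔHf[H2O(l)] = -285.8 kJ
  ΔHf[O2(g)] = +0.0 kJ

ΔH_rxn = -2698.2 kJ

Products: 1·(-2984.0) + 1·(+0.0) = -2984.0
Reactants: 1·(+0.0) + 9/2·(+0.0) + 1·(-285.8) = -285.8
ΔH_rxn = (-2984.0) − (-285.8) = -2698.2 kJ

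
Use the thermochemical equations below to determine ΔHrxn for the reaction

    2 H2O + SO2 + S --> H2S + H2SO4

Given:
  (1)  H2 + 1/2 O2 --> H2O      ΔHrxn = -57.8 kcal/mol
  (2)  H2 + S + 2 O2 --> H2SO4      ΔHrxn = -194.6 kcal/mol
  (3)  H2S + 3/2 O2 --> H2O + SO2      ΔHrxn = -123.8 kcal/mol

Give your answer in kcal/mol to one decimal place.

ΔHrxn = -13.0 kcal/mol

(1) reversed: +57.8 kcal/mol
(2) as written: -194.6 kcal/mol
(3) reversed: +123.8 kcal/mol
ΔHrxn = (+57.8) + (-194.6) + (+123.8) = -13.0 kcal/mol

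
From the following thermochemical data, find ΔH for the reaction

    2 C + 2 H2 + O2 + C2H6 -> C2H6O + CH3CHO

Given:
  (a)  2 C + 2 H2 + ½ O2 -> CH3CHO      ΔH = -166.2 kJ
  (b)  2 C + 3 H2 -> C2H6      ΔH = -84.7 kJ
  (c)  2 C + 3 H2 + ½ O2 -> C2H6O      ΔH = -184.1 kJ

(a) as written (CH3CHO already on the product side): -166.2 kJ
(b) reversed (C2H6 must end up as a reactant): +84.7 kJ
(c) as written (C2H6O already on the product side): -184.1 kJ
Summing the manipulated equations, ΔH = (1)·(-166.2) + (-1)·(-84.7) + (1)·(-184.1) = -265.6 kJ

ΔH = -265.6 kJ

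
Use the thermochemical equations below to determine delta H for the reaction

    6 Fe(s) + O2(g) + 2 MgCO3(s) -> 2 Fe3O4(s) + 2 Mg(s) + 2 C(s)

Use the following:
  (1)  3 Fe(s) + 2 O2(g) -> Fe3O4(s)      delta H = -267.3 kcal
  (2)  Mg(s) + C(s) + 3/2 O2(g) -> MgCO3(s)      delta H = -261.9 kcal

delta H = -10.8 kcal

(1) × 2: (2)·(-267.3) = -534.6 kcal
(2) reversed and × 2: (-2)·(-261.9) = +523.8 kcal
Summing the manipulated equations, delta H = (2)·(-267.3) + (-2)·(-261.9) = -10.8 kcal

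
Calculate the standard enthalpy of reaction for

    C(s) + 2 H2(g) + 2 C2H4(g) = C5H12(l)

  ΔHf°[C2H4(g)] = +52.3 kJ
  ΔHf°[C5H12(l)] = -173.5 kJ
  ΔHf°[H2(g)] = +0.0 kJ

Products: 1·(-173.5) = -173.5
Reactants: 1·(+0.0) + 2·(+0.0) + 2·(+52.3) = +104.6
ΔH_rxn = (-173.5) − (+104.6) = -278.1 kJ

ΔH_rxn = -278.1 kJ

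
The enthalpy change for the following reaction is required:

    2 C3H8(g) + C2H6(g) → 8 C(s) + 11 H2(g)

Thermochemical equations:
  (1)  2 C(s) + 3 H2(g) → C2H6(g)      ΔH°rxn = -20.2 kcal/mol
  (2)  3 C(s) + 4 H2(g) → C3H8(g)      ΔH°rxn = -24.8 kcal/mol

ΔH°rxn = 69.8 kcal/mol

(1) reversed (C2H6(g) must end up as a reactant): +20.2 kcal/mol
(2) reversed and × 2 (reverse to put C3H8(g) on the reactant side; scale by 2 for the 2 C3H8(g)): (-2)·(-24.8) = +49.6 kcal/mol
ΔH°rxn = (-1)·(-20.2) + (-2)·(-24.8) = 69.8 kcal/mol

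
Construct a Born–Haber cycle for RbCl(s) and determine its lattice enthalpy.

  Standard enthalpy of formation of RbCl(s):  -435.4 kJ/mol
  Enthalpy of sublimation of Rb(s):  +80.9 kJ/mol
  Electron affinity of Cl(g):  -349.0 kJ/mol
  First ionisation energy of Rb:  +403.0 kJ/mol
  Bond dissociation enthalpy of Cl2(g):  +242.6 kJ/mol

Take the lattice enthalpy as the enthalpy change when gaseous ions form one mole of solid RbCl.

U = -691.6 kJ/mol

ΔHf° = 1·ΔHsub + 1·(ΣIE) + 1/2·D(Cl2) + 1·EA + U
-435.4 = 1·(+80.9) + 1·(+403.0) + 1/2·(+242.6) + 1·(-349.0) + U
U = -435.4 − (+256.2) = -691.6 kJ/mol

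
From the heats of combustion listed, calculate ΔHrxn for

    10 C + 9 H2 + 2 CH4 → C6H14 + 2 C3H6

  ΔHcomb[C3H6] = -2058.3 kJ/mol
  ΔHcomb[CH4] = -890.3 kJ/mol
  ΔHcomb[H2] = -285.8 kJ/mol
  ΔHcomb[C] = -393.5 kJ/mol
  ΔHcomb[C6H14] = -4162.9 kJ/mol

Using ΔH = Σ nΔHc°(reactants) − Σ nΔHc°(products):
= [10·(-393.5) + 9·(-285.8) + 2·(-890.3)] − [1·(-4162.9) + 2·(-2058.3)]
= -8.3 kJ/mol

ΔHrxn = -8.3 kJ/mol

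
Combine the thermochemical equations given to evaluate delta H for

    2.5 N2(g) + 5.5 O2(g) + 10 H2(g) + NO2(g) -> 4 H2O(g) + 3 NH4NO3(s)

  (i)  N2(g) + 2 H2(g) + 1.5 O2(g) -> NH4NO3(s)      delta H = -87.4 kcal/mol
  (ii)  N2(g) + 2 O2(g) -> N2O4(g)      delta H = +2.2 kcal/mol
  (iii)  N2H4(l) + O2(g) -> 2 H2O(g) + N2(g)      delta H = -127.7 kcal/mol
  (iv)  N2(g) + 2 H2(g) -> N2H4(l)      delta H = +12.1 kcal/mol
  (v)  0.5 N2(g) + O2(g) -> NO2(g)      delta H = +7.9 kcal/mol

delta H = -501.3 kcal/mol

(i) × 3 (scale by 3 for the 3 NH4NO3(s)): (3)·(-87.4) = -262.2 kcal/mol
(ii): not needed (N2O4(g) appears nowhere else).
(iii) × 2 (scale by 2 for the 4 H2O(g)): (2)·(-127.7) = -255.4 kcal/mol
(iv) × 2: (2)·(+12.1) = +24.2 kcal/mol
(v) reversed (NO2(g) must end up as a reactant): -7.9 kcal/mol
Summing the manipulated equations, delta H = (-262.2) + (-255.4) + (+24.2) + (-7.9) = -501.3 kcal/mol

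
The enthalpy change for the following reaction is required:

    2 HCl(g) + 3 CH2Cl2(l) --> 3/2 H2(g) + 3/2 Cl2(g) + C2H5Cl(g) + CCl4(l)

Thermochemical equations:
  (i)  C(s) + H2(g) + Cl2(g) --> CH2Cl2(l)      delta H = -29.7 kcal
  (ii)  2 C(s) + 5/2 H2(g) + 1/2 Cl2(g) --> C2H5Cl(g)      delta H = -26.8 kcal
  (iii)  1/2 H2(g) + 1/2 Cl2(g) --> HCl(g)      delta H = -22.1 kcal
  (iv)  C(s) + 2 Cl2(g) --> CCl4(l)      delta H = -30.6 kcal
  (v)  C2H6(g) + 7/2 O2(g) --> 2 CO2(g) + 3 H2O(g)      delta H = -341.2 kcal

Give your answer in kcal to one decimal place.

delta H = 75.9 kcal

(i) reversed and × 3 (CH2Cl2(l) must end up as a reactant; scale by 3 for the 3 CH2Cl2(l)): (-3)·(-29.7) = +89.1 kcal
(ii) as written (C2H5Cl(g) already on the product side): -26.8 kcal
(iii) reversed and × 2 (HCl(g) must end up as a reactant; scale by 2 for the 2 HCl(g)): (-2)·(-22.1) = +44.2 kcal
(iv) as written (CCl4(l) already on the product side): -30.6 kcal
(v): not needed (O2(g) appears nowhere else).
delta H = (+89.1) + (-26.8) + (+44.2) + (-30.6) = 75.9 kcal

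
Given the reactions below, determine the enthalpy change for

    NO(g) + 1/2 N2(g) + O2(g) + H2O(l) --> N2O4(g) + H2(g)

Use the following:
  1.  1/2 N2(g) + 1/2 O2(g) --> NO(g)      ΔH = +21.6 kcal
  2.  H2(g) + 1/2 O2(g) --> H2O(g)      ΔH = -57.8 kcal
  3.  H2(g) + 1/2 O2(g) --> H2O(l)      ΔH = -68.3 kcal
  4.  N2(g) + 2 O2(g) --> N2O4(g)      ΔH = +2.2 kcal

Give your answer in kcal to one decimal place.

eq. 1 reversed: -21.6 kcal
eq. 2: not needed.
eq. 3 reversed: +68.3 kcal
eq. 4 as written: +2.2 kcal
ΔH = (-21.6) + (+68.3) + (+2.2) = 48.9 kcal

ΔH = 48.9 kcal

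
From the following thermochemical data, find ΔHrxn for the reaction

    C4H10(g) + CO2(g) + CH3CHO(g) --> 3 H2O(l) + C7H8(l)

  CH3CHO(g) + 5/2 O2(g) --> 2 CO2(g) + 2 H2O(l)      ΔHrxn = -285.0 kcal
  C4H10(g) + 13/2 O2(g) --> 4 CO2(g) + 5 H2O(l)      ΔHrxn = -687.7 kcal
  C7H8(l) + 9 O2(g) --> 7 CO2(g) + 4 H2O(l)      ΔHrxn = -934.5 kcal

ΔHrxn = -38.2 kcal

equation 1 as written (CH3CHO(g) already on the reactant side): -285.0 kcal
equation 2 as written (C4H10(g) already on the reactant side): -687.7 kcal
equation 3 reversed (C7H8(l) must end up as a product): +934.5 kcal
Summing the manipulated equations, ΔHrxn = (-285.0) + (-687.7) + (+934.5) = -38.2 kcal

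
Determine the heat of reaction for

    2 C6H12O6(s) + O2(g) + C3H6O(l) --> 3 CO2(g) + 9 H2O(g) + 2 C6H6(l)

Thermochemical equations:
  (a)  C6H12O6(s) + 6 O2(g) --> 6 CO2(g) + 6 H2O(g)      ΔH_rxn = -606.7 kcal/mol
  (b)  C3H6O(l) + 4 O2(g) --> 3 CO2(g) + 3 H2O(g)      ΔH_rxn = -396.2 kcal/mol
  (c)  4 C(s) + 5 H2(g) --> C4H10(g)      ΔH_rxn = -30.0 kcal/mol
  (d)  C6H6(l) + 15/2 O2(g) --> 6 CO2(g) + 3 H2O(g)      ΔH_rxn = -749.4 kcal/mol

(a) × 2 (×2 to match 2 C6H12O6(s) in the target): (2)·(-606.7) = -1213.4 kcal/mol
(b) as written (C3H6O(l) already on the reactant side): -396.2 kcal/mol
(c): not needed (H2(g) appears nowhere else).
(d) reversed and × 2 (C6H6(l) must end up as a product; scale by 2 for the 2 C6H6(l)): (-2)·(-749.4) = +1498.8 kcal/mol
ΔH_rxn = (-1213.4) + (-396.2) + (+1498.8) = -110.8 kcal/mol

ΔH_rxn = -110.8 kcal/mol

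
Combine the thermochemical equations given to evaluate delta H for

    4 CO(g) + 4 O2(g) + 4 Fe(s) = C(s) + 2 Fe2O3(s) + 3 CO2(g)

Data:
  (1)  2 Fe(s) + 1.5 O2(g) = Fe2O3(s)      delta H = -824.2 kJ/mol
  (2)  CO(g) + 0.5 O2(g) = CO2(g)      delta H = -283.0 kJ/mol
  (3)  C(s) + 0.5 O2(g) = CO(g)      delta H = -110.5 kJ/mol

(1) × 2: (2)·(-824.2) = -1648.4 kJ/mol
(2) × 3: (3)·(-283.0) = -849.0 kJ/mol
(3) reversed: +110.5 kJ/mol
delta H = (-1648.4) + (-849.0) + (+110.5) = -2386.9 kJ/mol

delta H = -2386.9 kJ/mol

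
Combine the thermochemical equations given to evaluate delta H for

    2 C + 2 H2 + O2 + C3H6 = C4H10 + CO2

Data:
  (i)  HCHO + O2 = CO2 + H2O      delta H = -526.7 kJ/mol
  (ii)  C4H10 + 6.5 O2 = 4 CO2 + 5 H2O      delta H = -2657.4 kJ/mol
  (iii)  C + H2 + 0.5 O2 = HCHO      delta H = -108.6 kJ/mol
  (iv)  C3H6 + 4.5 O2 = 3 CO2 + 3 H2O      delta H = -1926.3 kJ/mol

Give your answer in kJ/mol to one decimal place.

delta H = -539.5 kJ/mol

(i) × 2: (2)·(-526.7) = -1053.4 kJ/mol
(ii) reversed: +2657.4 kJ/mol
(iii) × 2: (2)·(-108.6) = -217.2 kJ/mol
(iv) as written: -1926.3 kJ/mol
delta H = (-1053.4) + (+2657.4) + (-217.2) + (-1926.3) = -539.5 kJ/mol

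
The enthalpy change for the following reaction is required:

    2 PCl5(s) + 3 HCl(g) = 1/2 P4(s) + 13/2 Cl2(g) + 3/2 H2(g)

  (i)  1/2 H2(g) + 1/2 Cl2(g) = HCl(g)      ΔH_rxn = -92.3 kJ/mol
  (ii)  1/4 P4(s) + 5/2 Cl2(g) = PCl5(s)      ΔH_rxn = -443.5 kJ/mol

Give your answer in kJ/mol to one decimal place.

ΔH_rxn = 1163.9 kJ/mol

(i) reversed and × 3: (-3)·(-92.3) = +276.9 kJ/mol
(ii) reversed and × 2: (-2)·(-443.5) = +887.0 kJ/mol
By Hess's law, ΔH_rxn = (+276.9) + (+887.0) = 1163.9 kJ/mol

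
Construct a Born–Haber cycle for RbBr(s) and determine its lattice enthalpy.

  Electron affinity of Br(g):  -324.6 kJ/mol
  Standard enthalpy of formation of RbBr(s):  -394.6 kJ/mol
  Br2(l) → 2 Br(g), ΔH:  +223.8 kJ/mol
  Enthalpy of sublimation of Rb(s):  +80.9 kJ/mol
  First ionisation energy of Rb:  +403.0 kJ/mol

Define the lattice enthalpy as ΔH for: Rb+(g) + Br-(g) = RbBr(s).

U = -665.8 kJ/mol

ΔHf° = 1·ΔHsub + 1·(ΣIE) + 1/2·D(Br2) + 1·EA + U
-394.6 = 1·(+80.9) + 1·(+403.0) + 1/2·(+223.8) + 1·(-324.6) + U
U = -394.6 − (+271.2) = -665.8 kJ/mol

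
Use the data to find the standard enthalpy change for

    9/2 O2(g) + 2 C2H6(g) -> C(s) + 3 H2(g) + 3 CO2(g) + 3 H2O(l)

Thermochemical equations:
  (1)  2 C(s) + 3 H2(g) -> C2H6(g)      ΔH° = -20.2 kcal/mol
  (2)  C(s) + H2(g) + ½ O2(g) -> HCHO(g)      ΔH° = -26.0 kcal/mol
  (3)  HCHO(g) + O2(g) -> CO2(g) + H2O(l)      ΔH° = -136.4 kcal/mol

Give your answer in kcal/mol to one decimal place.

(1) reversed and × 2: (-2)·(-20.2) = +40.4 kcal/mol
(2) × 3: (3)·(-26.0) = -78.0 kcal/mol
(3) × 3: (3)·(-136.4) = -409.2 kcal/mol
Combining the equations, ΔH° = (-2)·(-20.2) + (3)·(-26.0) + (3)·(-136.4) = -446.8 kcal/mol

ΔH° = -446.8 kcal/mol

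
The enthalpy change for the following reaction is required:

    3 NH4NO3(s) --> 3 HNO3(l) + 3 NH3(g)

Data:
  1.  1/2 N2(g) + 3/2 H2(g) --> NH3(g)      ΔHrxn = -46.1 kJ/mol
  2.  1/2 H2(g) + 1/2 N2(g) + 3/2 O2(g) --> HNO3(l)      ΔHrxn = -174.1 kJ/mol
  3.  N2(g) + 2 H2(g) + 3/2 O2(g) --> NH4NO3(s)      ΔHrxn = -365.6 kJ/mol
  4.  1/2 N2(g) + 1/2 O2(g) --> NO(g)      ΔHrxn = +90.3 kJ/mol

ΔHrxn = 436.2 kJ/mol

eq. 1 × 3: (3)·(-46.1) = -138.3 kJ/mol
eq. 2 × 3: (3)·(-174.1) = -522.3 kJ/mol
eq. 3 reversed and × 3: (-3)·(-365.6) = +1096.8 kJ/mol
eq. 4: not needed.
Summing the manipulated equations, ΔHrxn = (-138.3) + (-522.3) + (+1096.8) = 436.2 kJ/mol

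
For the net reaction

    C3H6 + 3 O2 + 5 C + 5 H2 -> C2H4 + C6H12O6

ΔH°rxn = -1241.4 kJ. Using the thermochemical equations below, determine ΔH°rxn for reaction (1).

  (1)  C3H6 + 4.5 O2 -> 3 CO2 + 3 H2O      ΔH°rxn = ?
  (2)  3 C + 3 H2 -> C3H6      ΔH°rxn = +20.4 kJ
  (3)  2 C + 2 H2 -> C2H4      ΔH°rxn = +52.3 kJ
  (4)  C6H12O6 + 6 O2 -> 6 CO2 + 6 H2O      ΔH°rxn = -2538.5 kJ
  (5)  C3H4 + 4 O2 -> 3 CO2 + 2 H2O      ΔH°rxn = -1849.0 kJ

ΔH°rxn = -1926.3 kJ

(1) × 2: contributes 2·x
(2) as written: +20.4 kJ
(3) as written: +52.3 kJ
(4) reversed: +2538.5 kJ
(5): not needed.
-1241.4 = (+20.4) + (+52.3) + (+2538.5) + 2·x
x = (-1241.4 − (+2611.2)) / (2) = -1926.3 kJ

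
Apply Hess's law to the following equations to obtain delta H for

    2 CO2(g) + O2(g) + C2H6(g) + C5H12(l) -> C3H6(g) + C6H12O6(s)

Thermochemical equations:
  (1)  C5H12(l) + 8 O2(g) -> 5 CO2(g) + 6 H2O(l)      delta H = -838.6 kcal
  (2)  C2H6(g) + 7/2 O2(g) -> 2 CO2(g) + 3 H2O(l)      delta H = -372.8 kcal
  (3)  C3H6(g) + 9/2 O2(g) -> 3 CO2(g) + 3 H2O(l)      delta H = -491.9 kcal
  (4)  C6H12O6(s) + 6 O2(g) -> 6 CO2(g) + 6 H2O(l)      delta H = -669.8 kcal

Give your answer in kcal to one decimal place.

delta H = -49.7 kcal

(1) as written (C5H12(l) already on the reactant side): -838.6 kcal
(2) as written (C2H6(g) already on the reactant side): -372.8 kcal
(3) reversed (reverse to put C3H6(g) on the product side): +491.9 kcal
(4) reversed (reverse to put C6H12O6(s) on the product side): +669.8 kcal
delta H = (1)·(-838.6) + (1)·(-372.8) + (-1)·(-491.9) + (-1)·(-669.8) = -49.7 kcal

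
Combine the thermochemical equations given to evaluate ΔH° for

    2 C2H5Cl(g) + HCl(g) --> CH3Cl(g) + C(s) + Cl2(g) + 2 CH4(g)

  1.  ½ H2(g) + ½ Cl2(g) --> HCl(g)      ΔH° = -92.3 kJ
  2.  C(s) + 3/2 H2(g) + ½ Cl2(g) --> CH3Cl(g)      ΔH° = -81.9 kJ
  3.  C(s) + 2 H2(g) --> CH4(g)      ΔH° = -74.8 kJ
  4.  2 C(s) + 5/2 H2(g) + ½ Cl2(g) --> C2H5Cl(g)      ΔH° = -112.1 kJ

eq. 1 reversed (HCl(g) must end up as a reactant): +92.3 kJ
eq. 2 as written (CH3Cl(g) already on the product side): -81.9 kJ
eq. 3 × 2 (×2 to match 2 CH4(g) in the target): (2)·(-74.8) = -149.6 kJ
eq. 4 reversed and × 2 (C2H5Cl(g) must end up as a reactant; scale by 2 for the 2 C2H5Cl(g)): (-2)·(-112.1) = +224.2 kJ
ΔH° = (-1)·(-92.3) + (1)·(-81.9) + (2)·(-74.8) + (-2)·(-112.1) = 85.0 kJ

ΔH° = 85.0 kJ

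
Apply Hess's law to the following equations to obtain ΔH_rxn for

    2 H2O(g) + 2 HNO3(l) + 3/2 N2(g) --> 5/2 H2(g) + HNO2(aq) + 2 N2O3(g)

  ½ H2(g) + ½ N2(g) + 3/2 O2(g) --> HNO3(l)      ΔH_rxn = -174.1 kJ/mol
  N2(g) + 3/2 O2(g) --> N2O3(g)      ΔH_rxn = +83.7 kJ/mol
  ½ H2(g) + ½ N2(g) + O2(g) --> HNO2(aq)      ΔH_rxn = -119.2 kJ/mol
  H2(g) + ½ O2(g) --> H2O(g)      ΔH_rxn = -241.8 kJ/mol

equation 1 reversed and × 2: (-2)·(-174.1) = +348.2 kJ/mol
equation 2 × 2: (2)·(+83.7) = +167.4 kJ/mol
equation 3 as written: -119.2 kJ/mol
equation 4 reversed and × 2: (-2)·(-241.8) = +483.6 kJ/mol
ΔH_rxn = (-2)·(-174.1) + (2)·(+83.7) + (1)·(-119.2) + (-2)·(-241.8) = 880.0 kJ/mol

ΔH_rxn = 880.0 kJ/mol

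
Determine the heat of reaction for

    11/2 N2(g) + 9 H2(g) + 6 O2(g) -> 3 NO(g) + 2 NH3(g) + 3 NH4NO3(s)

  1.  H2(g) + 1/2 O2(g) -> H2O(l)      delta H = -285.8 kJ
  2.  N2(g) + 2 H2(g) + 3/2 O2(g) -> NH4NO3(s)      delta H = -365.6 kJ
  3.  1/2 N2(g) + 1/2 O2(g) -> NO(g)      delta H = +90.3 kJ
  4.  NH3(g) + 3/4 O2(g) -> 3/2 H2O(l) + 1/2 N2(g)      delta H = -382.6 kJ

delta H = -918.1 kJ

eq. 1 × 3: (3)·(-285.8) = -857.4 kJ
eq. 2 × 3 (×3 to match 3 NH4NO3(s) in the target): (3)·(-365.6) = -1096.8 kJ
eq. 3 × 3 (scale by 3 for the 3 NO(g)): (3)·(+90.3) = +270.9 kJ
eq. 4 reversed and × 2 (reverse to put NH3(g) on the product side; scale by 2 for the 2 NH3(g)): (-2)·(-382.6) = +765.2 kJ
delta H = (-857.4) + (-1096.8) + (+270.9) + (+765.2) = -918.1 kJ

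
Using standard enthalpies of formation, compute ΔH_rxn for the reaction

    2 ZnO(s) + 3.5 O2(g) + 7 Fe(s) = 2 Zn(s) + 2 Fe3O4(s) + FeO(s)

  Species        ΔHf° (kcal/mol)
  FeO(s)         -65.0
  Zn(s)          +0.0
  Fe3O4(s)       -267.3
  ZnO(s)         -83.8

Products: 2·(+0.0) + 2·(-267.3) + 1·(-65.0) = -599.6
Reactants: 2·(-83.8) + 7/2·(+0.0) + 7·(+0.0) = -167.6
ΔH_rxn = (-599.6) − (-167.6) = -432.0 kcal/mol

ΔH_rxn = -432.0 kcal/mol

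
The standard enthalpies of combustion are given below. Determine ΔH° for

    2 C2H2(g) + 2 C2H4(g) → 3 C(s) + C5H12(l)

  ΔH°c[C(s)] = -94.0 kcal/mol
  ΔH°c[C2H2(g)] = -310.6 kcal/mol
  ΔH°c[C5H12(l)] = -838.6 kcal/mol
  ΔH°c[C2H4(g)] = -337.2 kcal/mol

Using ΔH = Σ nΔHc°(reactants) − Σ nΔHc°(products):
= [2·(-310.6) + 2·(-337.2)] − [3·(-94.0) + 1·(-838.6)]
= -175.0 kcal/mol

ΔH° = -175.0 kcal/mol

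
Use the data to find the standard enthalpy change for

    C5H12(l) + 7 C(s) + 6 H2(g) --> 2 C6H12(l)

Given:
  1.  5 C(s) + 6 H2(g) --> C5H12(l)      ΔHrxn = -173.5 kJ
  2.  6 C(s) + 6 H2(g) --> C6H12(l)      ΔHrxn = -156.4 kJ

ΔHrxn = -139.3 kJ

eq. 1 reversed (C5H12(l) must end up as a reactant): +173.5 kJ
eq. 2 × 2 (scale by 2 for the 2 C6H12(l)): (2)·(-156.4) = -312.8 kJ
By Hess's law, ΔHrxn = (-1)·(-173.5) + (2)·(-156.4) = -139.3 kJ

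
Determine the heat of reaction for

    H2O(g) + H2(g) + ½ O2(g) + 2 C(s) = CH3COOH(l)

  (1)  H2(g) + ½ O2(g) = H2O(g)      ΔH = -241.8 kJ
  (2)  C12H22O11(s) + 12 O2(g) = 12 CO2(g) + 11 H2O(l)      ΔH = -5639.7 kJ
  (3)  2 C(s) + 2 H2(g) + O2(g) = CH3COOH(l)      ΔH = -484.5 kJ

(1) reversed (reverse to put H2O(g) on the reactant side): +241.8 kJ
(2): not needed (H2O(l) appears nowhere else).
(3) as written (CH3COOH(l) already on the product side): -484.5 kJ
ΔH = (-1)·(-241.8) + (1)·(-484.5) = -242.7 kJ

ΔH = -242.7 kJ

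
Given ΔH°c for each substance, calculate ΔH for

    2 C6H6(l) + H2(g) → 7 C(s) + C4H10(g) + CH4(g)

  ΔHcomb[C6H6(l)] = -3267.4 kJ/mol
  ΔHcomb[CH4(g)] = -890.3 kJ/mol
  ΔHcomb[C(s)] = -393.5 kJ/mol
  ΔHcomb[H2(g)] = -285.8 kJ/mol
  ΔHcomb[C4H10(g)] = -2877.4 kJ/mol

With combustion enthalpies, reactants minus products:
= [2·(-3267.4) + 1·(-285.8)] − [7·(-393.5) + 1·(-2877.4) + 1·(-890.3)]
= -298.4 kJ/mol

ΔH = -298.4 kJ/mol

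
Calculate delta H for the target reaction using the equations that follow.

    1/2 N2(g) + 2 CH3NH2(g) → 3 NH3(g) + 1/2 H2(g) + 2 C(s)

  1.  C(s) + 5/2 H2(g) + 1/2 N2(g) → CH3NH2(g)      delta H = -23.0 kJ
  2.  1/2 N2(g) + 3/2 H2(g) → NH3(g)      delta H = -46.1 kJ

eq. 1 reversed and × 2 (reverse to put CH3NH2(g) on the reactant side; ×2 to match 2 CH3NH2(g) in the target): (-2)·(-23.0) = +46.0 kJ
eq. 2 × 3 (scale by 3 for the 3 NH3(g)): (3)·(-46.1) = -138.3 kJ
Summing the manipulated equations, delta H = (-2)·(-23.0) + (3)·(-46.1) = -92.3 kJ

delta H = -92.3 kJ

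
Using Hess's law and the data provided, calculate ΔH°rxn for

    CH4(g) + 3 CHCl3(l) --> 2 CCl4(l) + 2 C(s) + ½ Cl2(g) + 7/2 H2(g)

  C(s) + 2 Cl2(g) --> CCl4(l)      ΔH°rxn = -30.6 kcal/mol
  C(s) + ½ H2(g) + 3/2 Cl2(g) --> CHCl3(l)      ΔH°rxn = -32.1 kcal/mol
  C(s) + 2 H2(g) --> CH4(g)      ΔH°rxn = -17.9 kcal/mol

ΔH°rxn = 53.0 kcal/mol

equation 1 × 2: (2)·(-30.6) = -61.2 kcal/mol
equation 2 reversed and × 3: (-3)·(-32.1) = +96.3 kcal/mol
equation 3 reversed: +17.9 kcal/mol
Summing the manipulated equations, ΔH°rxn = (-61.2) + (+96.3) + (+17.9) = 53.0 kcal/mol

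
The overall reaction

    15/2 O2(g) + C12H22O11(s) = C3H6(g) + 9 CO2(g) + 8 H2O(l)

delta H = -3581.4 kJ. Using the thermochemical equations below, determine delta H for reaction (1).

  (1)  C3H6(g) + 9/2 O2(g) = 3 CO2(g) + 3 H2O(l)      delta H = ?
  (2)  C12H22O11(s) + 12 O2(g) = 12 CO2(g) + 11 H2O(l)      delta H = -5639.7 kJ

(1) reversed (reverse to put C3H6(g) on the product side): contributes −x
(2) as written (C12H22O11(s) already on the reactant side): -5639.7 kJ
-3581.4 = (-5639.7) − x
x = (-3581.4 − (-5639.7)) / (-1) = -2058.3 kJ

delta H = -2058.3 kJ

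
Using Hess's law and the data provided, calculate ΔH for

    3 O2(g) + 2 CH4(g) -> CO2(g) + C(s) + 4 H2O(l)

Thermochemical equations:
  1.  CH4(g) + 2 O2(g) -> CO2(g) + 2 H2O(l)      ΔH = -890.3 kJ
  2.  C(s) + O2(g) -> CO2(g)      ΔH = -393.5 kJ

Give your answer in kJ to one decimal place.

ΔH = -1387.1 kJ

eq. 1 × 2: (2)·(-890.3) = -1780.6 kJ
eq. 2 reversed: +393.5 kJ
Summing the manipulated equations, ΔH = (2)·(-890.3) + (-1)·(-393.5) = -1387.1 kJ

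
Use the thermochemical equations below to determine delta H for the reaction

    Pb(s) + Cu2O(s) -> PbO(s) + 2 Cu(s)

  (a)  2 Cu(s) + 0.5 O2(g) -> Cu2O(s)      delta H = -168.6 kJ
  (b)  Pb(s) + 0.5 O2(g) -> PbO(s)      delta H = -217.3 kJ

(a) reversed (Cu2O(s) must end up as a reactant): +168.6 kJ
(b) as written (PbO(s) already on the product side): -217.3 kJ
delta H = (+168.6) + (-217.3) = -48.7 kJ

delta H = -48.7 kJ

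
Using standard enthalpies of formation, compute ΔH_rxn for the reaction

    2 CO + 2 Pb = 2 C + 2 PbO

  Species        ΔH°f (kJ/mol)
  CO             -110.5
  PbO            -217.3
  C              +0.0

ΔH°rxn = Σ nΔHf°(products) − Σ nΔHf°(reactants).
Products: 2·(+0.0) + 2·(-217.3) = -434.6
Reactants: 2·(-110.5) + 2·(+0.0) = -221.0
ΔH_rxn = (-434.6) − (-221.0) = -213.6 kJ/mol

ΔH_rxn = -213.6 kJ/mol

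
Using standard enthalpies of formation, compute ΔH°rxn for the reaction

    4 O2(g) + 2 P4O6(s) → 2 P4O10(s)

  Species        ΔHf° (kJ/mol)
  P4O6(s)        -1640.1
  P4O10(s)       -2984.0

Products: 2·(-2984.0) = -5968.0
Reactants: 4·(+0.0) + 2·(-1640.1) = -3280.2
ΔH°rxn = (-5968.0) − (-3280.2) = -2687.8 kJ/mol

ΔH°rxn = -2687.8 kJ/mol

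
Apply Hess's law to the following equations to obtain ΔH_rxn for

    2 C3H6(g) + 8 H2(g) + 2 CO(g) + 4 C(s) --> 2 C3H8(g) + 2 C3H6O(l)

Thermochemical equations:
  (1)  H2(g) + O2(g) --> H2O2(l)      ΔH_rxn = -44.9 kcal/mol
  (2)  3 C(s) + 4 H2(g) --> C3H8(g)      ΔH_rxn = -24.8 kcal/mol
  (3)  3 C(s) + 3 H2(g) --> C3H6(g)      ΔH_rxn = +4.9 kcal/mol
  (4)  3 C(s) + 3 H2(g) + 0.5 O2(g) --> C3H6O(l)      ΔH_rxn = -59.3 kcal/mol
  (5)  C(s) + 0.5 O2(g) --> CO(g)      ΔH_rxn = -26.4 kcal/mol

ΔH_rxn = -125.2 kcal/mol

(1): not needed.
(2) × 2: (2)·(-24.8) = -49.6 kcal/mol
(3) reversed and × 2: (-2)·(+4.9) = -9.8 kcal/mol
(4) × 2: (2)·(-59.3) = -118.6 kcal/mol
(5) reversed and × 2: (-2)·(-26.4) = +52.8 kcal/mol
Combining the equations, ΔH_rxn = (2)·(-24.8) + (-2)·(+4.9) + (2)·(-59.3) + (-2)·(-26.4) = -125.2 kcal/mol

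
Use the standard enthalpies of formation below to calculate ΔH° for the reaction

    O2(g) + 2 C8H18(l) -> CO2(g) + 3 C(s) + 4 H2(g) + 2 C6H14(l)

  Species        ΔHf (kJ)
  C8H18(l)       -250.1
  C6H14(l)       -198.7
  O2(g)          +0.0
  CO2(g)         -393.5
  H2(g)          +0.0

ΔH°rxn = Σ nΔHf°(products) − Σ nΔHf°(reactants).
Products: 1·(-393.5) + 3·(+0.0) + 4·(+0.0) + 2·(-198.7) = -790.9
Reactants: 1·(+0.0) + 2·(-250.1) = -500.2
ΔH° = (-790.9) − (-500.2) = -290.7 kJ

ΔH° = -290.7 kJ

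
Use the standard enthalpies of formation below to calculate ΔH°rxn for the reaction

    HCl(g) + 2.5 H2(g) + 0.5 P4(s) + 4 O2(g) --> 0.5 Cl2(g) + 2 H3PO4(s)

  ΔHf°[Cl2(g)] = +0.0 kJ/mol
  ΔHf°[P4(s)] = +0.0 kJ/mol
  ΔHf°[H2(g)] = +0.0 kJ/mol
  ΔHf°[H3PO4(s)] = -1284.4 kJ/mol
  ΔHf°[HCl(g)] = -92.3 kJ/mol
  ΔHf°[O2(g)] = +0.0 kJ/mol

ΔH°rxn = -2476.5 kJ/mol

Products: 1/2·(+0.0) + 2·(-1284.4) = -2568.8
Reactants: 1·(-92.3) + 5/2·(+0.0) + 1/2·(+0.0) + 4·(+0.0) = -92.3
ΔH°rxn = (-2568.8) − (-92.3) = -2476.5 kJ/mol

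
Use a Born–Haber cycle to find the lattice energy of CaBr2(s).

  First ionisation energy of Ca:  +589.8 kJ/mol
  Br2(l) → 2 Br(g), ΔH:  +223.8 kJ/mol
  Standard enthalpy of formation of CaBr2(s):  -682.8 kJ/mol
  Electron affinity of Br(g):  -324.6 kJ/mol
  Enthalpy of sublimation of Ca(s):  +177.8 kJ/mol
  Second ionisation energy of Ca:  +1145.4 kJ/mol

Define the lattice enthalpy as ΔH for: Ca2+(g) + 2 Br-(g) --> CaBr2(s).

ΔHf° = 1·ΔHsub + 1·(ΣIE) + 1·D(Br2) + 2·EA + U
-682.8 = 1·(+177.8) + 1·(+1735.2) + 1·(+223.8) + 2·(-324.6) + U
U = -682.8 − (+1487.6) = -2170.4 kJ/mol

U = -2170.4 kJ/mol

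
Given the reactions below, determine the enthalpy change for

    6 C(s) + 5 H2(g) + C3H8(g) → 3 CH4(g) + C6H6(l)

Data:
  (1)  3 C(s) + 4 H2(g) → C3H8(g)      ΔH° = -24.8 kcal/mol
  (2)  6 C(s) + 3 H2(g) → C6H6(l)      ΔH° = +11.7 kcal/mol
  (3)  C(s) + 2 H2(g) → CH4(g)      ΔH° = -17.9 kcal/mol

(1) reversed (reverse to put C3H8(g) on the reactant side): +24.8 kcal/mol
(2) as written (C6H6(l) already on the product side): +11.7 kcal/mol
(3) × 3 (scale by 3 for the 3 CH4(g)): (3)·(-17.9) = -53.7 kcal/mol
Combining the equations, ΔH° = (-1)·(-24.8) + (1)·(+11.7) + (3)·(-17.9) = -17.2 kcal/mol

ΔH° = -17.2 kcal/mol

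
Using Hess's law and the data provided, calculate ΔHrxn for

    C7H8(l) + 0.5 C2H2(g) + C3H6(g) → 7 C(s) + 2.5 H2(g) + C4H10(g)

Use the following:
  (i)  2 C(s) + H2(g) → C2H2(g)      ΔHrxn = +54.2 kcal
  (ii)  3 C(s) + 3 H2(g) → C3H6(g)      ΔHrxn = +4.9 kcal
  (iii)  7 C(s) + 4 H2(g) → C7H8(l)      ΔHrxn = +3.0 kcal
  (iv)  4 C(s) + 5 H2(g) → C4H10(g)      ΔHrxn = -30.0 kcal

(i) reversed and × 1/2: (-1/2)·(+54.2) = -27.1 kcal
(ii) reversed: -4.9 kcal
(iii) reversed: -3.0 kcal
(iv) as written: -30.0 kcal
ΔHrxn = (-1/2)·(+54.2) + (-1)·(+4.9) + (-1)·(+3.0) + (1)·(-30.0) = -65.0 kcal

ΔHrxn = -65.0 kcal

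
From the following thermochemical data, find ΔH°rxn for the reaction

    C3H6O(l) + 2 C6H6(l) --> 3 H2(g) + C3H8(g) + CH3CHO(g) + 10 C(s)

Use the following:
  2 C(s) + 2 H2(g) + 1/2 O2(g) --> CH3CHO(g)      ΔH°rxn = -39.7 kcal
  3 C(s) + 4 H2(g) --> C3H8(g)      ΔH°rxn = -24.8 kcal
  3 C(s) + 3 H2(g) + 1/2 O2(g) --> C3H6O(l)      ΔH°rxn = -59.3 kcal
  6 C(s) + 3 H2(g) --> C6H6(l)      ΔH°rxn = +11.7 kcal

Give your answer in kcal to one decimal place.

equation 1 as written: -39.7 kcal
equation 2 as written: -24.8 kcal
equation 3 reversed: +59.3 kcal
equation 4 reversed and × 2: (-2)·(+11.7) = -23.4 kcal
Summing the manipulated equations, ΔH°rxn = (1)·(-39.7) + (1)·(-24.8) + (-1)·(-59.3) + (-2)·(+11.7) = -28.6 kcal

ΔH°rxn = -28.6 kcal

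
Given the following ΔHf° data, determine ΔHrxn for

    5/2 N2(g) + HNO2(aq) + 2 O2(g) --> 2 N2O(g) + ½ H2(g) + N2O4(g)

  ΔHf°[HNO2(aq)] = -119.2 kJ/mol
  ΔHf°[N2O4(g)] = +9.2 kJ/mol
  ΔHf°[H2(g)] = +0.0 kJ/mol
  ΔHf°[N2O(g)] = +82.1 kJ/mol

Products: 2·(+82.1) + 1/2·(+0.0) + 1·(+9.2) = +173.4
Reactants: 5/2·(+0.0) + 1·(-119.2) + 2·(+0.0) = -119.2
ΔHrxn = (+173.4) − (-119.2) = 292.6 kJ/mol

ΔHrxn = 292.6 kJ/mol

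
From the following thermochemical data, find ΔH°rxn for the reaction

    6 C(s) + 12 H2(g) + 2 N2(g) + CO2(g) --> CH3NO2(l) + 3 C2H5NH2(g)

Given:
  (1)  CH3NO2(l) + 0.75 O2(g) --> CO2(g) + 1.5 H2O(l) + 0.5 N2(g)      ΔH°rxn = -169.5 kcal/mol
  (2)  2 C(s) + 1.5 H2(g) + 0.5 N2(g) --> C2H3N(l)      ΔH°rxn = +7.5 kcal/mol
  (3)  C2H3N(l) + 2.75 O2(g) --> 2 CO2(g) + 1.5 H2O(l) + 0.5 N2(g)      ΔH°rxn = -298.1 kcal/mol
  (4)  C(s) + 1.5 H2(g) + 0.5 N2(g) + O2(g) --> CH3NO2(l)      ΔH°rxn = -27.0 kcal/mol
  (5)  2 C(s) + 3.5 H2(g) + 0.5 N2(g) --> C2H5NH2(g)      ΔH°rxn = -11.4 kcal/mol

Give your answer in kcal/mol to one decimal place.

(1) as written: -169.5 kcal/mol
(2) reversed: -7.5 kcal/mol
(3) reversed: +298.1 kcal/mol
(4) × 2: (2)·(-27.0) = -54.0 kcal/mol
(5) × 3: (3)·(-11.4) = -34.2 kcal/mol
ΔH°rxn = (1)·(-169.5) + (-1)·(+7.5) + (-1)·(-298.1) + (2)·(-27.0) + (3)·(-11.4) = 32.9 kcal/mol

ΔH°rxn = 32.9 kcal/mol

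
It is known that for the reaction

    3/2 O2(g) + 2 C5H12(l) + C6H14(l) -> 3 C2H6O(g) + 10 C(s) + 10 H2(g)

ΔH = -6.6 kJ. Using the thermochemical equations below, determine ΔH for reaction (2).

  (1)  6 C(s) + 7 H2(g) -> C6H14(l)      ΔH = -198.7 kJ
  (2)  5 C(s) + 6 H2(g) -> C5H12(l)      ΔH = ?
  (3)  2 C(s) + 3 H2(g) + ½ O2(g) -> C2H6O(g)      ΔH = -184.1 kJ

(1) reversed: +198.7 kJ
(2) reversed and × 2: contributes −2·x
(3) × 3: (3)·(-184.1) = -552.3 kJ
-6.6 = (+198.7) + (-552.3) − 2·x
x = (-6.6 − (-353.6)) / (-2) = -173.5 kJ

ΔH = -173.5 kJ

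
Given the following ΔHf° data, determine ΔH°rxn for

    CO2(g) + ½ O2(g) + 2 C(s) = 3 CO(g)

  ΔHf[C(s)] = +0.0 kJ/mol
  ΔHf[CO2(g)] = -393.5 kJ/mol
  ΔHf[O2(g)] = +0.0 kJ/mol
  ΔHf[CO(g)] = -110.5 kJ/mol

Products: 3·(-110.5) = -331.5
Reactants: 1·(-393.5) + 1/2·(+0.0) + 2·(+0.0) = -393.5
ΔH°rxn = (-331.5) − (-393.5) = 62.0 kJ/mol

ΔH°rxn = 62.0 kJ/mol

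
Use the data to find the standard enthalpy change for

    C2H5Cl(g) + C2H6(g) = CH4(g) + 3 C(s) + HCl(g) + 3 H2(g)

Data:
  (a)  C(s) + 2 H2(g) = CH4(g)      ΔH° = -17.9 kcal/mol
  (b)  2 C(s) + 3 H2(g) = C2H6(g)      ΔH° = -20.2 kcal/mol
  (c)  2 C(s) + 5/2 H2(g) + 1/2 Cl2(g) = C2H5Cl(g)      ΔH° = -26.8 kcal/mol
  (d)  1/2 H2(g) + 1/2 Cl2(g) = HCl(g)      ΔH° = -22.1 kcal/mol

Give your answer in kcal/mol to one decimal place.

(a) as written: -17.9 kcal/mol
(b) reversed: +20.2 kcal/mol
(c) reversed: +26.8 kcal/mol
(d) as written: -22.1 kcal/mol
Since enthalpy is a state function, ΔH° = (1)·(-17.9) + (-1)·(-20.2) + (-1)·(-26.8) + (1)·(-22.1) = 7.0 kcal/mol

ΔH° = 7.0 kcal/mol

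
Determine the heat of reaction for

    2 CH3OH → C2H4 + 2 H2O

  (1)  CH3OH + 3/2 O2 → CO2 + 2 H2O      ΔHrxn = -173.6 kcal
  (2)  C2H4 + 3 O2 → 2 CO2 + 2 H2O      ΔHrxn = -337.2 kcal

(1) × 2 (×2 to match 2 CH3OH in the target): (2)·(-173.6) = -347.2 kcal
(2) reversed (reverse to put C2H4 on the product side): +337.2 kcal
ΔHrxn = (2)·(-173.6) + (-1)·(-337.2) = -10.0 kcal

ΔHrxn = -10.0 kcal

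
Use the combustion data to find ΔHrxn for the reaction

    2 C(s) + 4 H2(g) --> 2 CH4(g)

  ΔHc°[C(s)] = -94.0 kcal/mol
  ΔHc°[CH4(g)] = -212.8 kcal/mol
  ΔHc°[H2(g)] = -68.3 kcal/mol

ΔHrxn = -35.6 kcal/mol

Using ΔH = Σ nΔHc°(reactants) − Σ nΔHc°(products):
= [2·(-94.0) + 4·(-68.3)] − [2·(-212.8)]
= -35.6 kcal/mol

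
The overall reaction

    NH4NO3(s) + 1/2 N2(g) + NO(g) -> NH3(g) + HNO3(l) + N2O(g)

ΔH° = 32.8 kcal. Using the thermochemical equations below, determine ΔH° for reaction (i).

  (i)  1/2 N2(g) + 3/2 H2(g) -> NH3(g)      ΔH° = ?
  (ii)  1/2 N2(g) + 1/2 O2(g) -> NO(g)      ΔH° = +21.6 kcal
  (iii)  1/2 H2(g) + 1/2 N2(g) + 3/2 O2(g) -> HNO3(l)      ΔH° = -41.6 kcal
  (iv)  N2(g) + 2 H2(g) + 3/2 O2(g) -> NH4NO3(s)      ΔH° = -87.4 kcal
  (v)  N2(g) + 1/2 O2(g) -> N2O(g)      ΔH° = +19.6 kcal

(i) as written (NH3(g) already on the product side): contributes x
(ii) reversed (reverse to put NO(g) on the reactant side): -21.6 kcal
(iii) as written (HNO3(l) already on the product side): -41.6 kcal
(iv) reversed (NH4NO3(s) must end up as a reactant): +87.4 kcal
(v) as written (N2O(g) already on the product side): +19.6 kcal
+32.8 = (-21.6) + (-41.6) + (+87.4) + (+19.6) + x
x = (+32.8 − (+43.8)) / (1) = -11.0 kcal

ΔH° = -11.0 kcal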